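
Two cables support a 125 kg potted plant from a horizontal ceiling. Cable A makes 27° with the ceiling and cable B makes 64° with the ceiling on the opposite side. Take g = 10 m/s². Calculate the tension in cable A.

Weight W = 125 × 10 = 1250 N acts straight down.
Horizontal: T_A cos 27° = T_B cos 64°  →  T_B = 2.033 T_A.
Vertical: T_A sin 27° + T_B sin 64° = 1250.
Substituting the horizontal relation into the vertical equation gives 2.281 T_A = 1250, so T_A = 548 N.

T_A ≈ 548 N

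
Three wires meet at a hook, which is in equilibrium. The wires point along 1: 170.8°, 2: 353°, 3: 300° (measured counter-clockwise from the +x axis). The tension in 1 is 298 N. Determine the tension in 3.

T_3 ≈ 14.3 N

Resolve: ΣF_x = 298 cos 170.8° + T_2 cos 353° + T_3 cos 300° = 0.
        ΣF_y = 298 sin 170.8° + T_2 sin 353° + T_3 sin 300° = 0.
The known terms sum to (-294.2, 47.64) N, so 0.9925 T_2 + 0.5000 T_3 = 294.2 and -0.1219 T_2 − 0.8660 T_3 = -47.64.
Solving simultaneously: T_2 = 289.2 N, T_3 = 14.32 N.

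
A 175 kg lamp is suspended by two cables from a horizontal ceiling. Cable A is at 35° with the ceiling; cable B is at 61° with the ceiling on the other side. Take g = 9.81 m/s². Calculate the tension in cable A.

T_A ≈ 837 N

Weight W = 175 × 9.81 = 1717 N acts straight down.
Horizontal: T_A cos 35° = T_B cos 61°  →  T_B = 1.69 T_A.
Vertical: T_A sin 35° + T_B sin 61° = 1717.
Substituting the horizontal relation into the vertical equation gives 2.051 T_A = 1717, so T_A = 836.9 N.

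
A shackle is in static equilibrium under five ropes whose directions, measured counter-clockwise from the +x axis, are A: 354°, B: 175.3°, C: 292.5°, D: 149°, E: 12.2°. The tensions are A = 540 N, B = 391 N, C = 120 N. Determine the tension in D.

Resolve: ΣF_x = 540 cos 354° + 391 cos 175.3° + 120 cos 292.5° + T_D cos 149° + T_E cos 12.2° = 0.
        ΣF_y = 540 sin 354° + 391 sin 175.3° + 120 sin 292.5° + T_D sin 149° + T_E sin 12.2° = 0.
The known terms sum to (193.3, -135.3) N, so -0.8572 T_D + 0.9774 T_E = -193.3 and 0.5150 T_D + 0.2113 T_E = 135.3.
Solving simultaneously: T_D = 252.8 N, T_E = 23.97 N.

T_D ≈ 253 N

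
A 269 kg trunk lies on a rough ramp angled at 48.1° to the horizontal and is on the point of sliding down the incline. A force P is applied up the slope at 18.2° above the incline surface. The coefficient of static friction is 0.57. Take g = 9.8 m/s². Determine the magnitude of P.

On the verge of sliding down the incline, friction equals μN and acts up the slope.
Perpendicular: N + P sin 18.2° = W cos 48.1° = 1761 N.
Along incline: P cos 18.2° + μN = W sin 48.1° with W sin 48.1° = 1962 N.
Solving the pair for P and N: P = 1242 N, N = 1373 N (and f = μN = 782.4 N).

P ≈ 1240 N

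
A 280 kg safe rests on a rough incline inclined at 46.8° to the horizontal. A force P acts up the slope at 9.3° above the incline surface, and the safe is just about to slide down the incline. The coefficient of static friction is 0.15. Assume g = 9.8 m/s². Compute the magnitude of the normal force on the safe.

N ≈ 1590 N

On the verge of sliding down the incline, friction equals μN and acts up the slope.
Perpendicular: N + P sin 9.3° = W cos 46.8° = 1878 N.
Along incline: P cos 9.3° + μN = W sin 46.8° with W sin 46.8° = 2000 N.
Solving the pair for P and N: P = 1785 N, N = 1590 N (and f = μN = 238.5 N).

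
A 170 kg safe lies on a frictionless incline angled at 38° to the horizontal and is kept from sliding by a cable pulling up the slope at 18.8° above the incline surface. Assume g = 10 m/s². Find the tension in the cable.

Take axes along and perpendicular to the incline. Weight components: W sin 38° = 1047 N down-slope, W cos 38° = 1340 N into the surface.
Along incline: T cos 18.8° = W sin 38° → T = 1106 N.
Perpendicular: N = W cos 38° − T sin 18.8° = 983.3 N.

T ≈ 1110 N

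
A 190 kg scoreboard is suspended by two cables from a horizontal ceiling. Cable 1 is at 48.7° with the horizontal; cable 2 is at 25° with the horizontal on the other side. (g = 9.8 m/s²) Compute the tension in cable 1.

Weight W = 190 × 9.8 = 1862 N acts straight down.
Horizontal: T_1 cos 48.7° = T_2 cos 25°  →  T_2 = 0.7282 T_1.
Vertical: T_1 sin 48.7° + T_2 sin 25° = 1862.
Substituting the horizontal relation into the vertical equation gives 1.059 T_1 = 1862, so T_1 = 1758 N.

T_1 ≈ 1760 N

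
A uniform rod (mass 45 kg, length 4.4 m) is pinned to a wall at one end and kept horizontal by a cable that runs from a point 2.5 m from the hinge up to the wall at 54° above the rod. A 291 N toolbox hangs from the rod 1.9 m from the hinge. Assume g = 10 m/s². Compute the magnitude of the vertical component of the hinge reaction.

|H_y| ≈ 124 N

Take torques about the hinge: T sin 54° · 2.5 = 45×10×2.2 + 291×1.9 = 1542.9 N·m.
So T = 1542.9 / (0.8090 × 2.5) = 762.85 N.
ΣF_y = 0: H_y = (45×10 + 291) − T sin 54° = 741 − 617.16 = 123.84 N.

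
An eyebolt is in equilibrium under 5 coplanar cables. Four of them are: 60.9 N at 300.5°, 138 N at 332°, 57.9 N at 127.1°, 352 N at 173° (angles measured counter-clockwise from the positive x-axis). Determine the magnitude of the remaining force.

F ≈ 233 N

Sum the known components: ΣF_x = -231.5 N, ΣF_y = -28.18 N.
For equilibrium the remaining force must supply (−ΣF_x, −ΣF_y) = (231.5, 28.18) N.
Magnitude = √((231.5)² + (28.18)²) = 233.3 N; direction = atan2(28.18, 231.5) = 6.9°.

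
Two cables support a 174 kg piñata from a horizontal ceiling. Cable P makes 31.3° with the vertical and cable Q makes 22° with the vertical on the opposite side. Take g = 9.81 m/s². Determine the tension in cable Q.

Angles from the horizontal: cable P is 90° − 31.3° = 58.7°, cable Q is 90° − 22° = 68°.
Weight W = 174 × 9.81 = 1707 N acts straight down.
Horizontal: T_P cos 58.7° = T_Q cos 68°  →  T_P = 0.7211 T_Q.
Vertical: T_P sin 58.7° + T_Q sin 68° = 1707.
Substituting the horizontal relation into the vertical equation gives 1.543 T_Q = 1707, so T_Q = 1106 N.

T_Q ≈ 1110 N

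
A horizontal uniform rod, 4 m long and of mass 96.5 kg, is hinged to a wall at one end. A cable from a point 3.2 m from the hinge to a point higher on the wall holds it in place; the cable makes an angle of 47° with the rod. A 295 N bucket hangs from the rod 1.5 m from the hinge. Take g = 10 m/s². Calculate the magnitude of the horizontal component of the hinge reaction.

H_x ≈ 691 N

Take torques about the hinge: T sin 47° · 3.2 = 96.5×10×2 + 295×1.5 = 2372.5 N·m.
So T = 2372.5 / (0.7314 × 3.2) = 1013.7 N.
ΣF_x = 0: H_x = T cos 47° = 691.37 N.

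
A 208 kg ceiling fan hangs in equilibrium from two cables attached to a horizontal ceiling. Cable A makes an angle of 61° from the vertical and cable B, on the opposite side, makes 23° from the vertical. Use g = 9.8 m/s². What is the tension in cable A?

Angles from the horizontal: cable A is 90° − 61° = 29°, cable B is 90° − 23° = 67°.
Weight W = 208 × 9.8 = 2038 N acts straight down.
Horizontal: T_A cos 29° = T_B cos 67°  →  T_B = 2.238 T_A.
Vertical: T_A sin 29° + T_B sin 67° = 2038.
Substituting the horizontal relation into the vertical equation gives 2.545 T_A = 2038, so T_A = 800.9 N.

T_A ≈ 801 N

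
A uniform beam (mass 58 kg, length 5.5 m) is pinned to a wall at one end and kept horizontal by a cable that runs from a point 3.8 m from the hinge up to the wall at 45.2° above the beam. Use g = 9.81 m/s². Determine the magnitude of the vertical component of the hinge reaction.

|H_y| ≈ 157 N

Take torques about the hinge: T sin 45.2° · 3.8 = 58×9.81×2.75 = 1564.7 N·m.
So T = 1564.7 / (0.7096 × 3.8) = 580.3 N.
ΣF_y = 0: H_y = (58×9.81) − T sin 45.2° = 568.98 − 411.76 = 157.22 N.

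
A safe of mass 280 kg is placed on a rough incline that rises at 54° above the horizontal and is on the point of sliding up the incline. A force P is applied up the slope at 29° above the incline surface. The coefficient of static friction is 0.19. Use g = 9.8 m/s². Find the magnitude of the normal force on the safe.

On the verge of sliding up the incline, friction equals μN and acts down the slope.
Perpendicular: N + P sin 29° = W cos 54° = 1613 N.
Along incline: P cos 29° = W sin 54° + μN  with W sin 54° = 2220 N.
Solving the pair for P and N: P = 2613 N, N = 345.9 N (and f = μN = 65.72 N).

N ≈ 346 N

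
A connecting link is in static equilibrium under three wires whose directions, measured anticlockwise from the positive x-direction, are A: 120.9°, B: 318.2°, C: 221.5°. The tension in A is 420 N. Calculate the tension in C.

T_C ≈ 126 N

Resolve: ΣF_x = 420 cos 120.9° + T_B cos 318.2° + T_C cos 221.5° = 0.
        ΣF_y = 420 sin 120.9° + T_B sin 318.2° + T_C sin 221.5° = 0.
The known terms sum to (-215.7, 360.4) N, so 0.7455 T_B − 0.7490 T_C = 215.7 and -0.6665 T_B − 0.6626 T_C = -360.4.
Solving simultaneously: T_B = 415.7 N, T_C = 125.8 N.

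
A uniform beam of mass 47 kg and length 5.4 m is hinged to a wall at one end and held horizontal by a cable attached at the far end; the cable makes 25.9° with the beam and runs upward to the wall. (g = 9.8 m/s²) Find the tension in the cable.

Take torques about the hinge: T sin 25.9° · 5.4 = 47×9.8×2.7 = 1243.6 N·m.
So T = 1243.6 / (0.4368 × 5.4) = 527.24 N.

T ≈ 527 N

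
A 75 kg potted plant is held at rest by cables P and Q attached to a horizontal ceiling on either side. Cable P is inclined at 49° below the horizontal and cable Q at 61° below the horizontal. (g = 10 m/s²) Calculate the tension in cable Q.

T_Q ≈ 524 N

Weight W = 75 × 10 = 750 N acts straight down.
Horizontal: T_P cos 49° = T_Q cos 61°  →  T_P = 0.739 T_Q.
Vertical: T_P sin 49° + T_Q sin 61° = 750.
Substituting the horizontal relation into the vertical equation gives 1.432 T_Q = 750, so T_Q = 523.6 N.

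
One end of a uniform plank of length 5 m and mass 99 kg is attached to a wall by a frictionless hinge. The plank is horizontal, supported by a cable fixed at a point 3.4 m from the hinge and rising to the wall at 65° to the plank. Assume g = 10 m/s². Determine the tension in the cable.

T ≈ 803 N

Take torques about the hinge: T sin 65° · 3.4 = 99×10×2.5 = 2475 N·m.
So T = 2475 / (0.9063 × 3.4) = 803.19 N.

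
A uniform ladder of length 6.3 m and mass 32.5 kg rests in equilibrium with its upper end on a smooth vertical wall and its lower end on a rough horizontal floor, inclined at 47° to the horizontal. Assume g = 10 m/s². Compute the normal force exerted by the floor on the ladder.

ΣF_y = 0: N_floor = 32.5×10 = 325 N.

N_floor ≈ 325 N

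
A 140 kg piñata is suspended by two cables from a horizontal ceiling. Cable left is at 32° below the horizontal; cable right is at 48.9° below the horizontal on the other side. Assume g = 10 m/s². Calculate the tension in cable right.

Weight W = 140 × 10 = 1400 N acts straight down.
Horizontal: T_left cos 32° = T_right cos 48.9°  →  T_left = 0.7752 T_right.
Vertical: T_left sin 32° + T_right sin 48.9° = 1400.
Substituting the horizontal relation into the vertical equation gives 1.164 T_right = 1400, so T_right = 1202 N.

T_right ≈ 1200 N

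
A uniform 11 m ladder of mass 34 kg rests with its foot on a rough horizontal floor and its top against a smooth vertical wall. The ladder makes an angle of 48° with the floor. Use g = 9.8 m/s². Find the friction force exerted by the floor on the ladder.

Torques about the foot: N_wall · 11 sin 48° = 34×9.8×5.5 cos 48° → N_wall = 150.01 N.
ΣF_x = 0: f_floor = N_wall = 150.01 N.

f ≈ 150 N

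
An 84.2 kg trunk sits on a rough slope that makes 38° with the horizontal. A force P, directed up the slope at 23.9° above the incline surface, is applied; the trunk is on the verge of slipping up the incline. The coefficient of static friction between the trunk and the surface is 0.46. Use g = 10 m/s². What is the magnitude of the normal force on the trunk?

On the verge of sliding up the incline, friction equals μN and acts down the slope.
Perpendicular: N + P sin 23.9° = W cos 38° = 663.5 N.
Along incline: P cos 23.9° = W sin 38° + μN  with W sin 38° = 518.4 N.
Solving the pair for P and N: P = 748.3 N, N = 360.3 N (and f = μN = 165.8 N).

N ≈ 360 N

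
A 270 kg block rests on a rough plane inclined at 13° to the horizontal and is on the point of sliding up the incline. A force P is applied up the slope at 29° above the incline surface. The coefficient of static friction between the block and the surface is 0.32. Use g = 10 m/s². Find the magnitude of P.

P ≈ 1410 N

On the verge of sliding up the incline, friction equals μN and acts down the slope.
Perpendicular: N + P sin 29° = W cos 13° = 2631 N.
Along incline: P cos 29° = W sin 13° + μN  with W sin 13° = 607.4 N.
Solving the pair for P and N: P = 1407 N, N = 1949 N (and f = μN = 623.5 N).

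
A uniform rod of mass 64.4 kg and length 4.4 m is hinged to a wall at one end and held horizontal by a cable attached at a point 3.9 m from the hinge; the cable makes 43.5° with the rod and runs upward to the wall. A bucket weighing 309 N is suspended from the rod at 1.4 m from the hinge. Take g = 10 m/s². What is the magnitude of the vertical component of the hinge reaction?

|H_y| ≈ 479 N

Take torques about the hinge: T sin 43.5° · 3.9 = 64.4×10×2.2 + 309×1.4 = 1849.4 N·m.
So T = 1849.4 / (0.6884 × 3.9) = 688.9 N.
ΣF_y = 0: H_y = (64.4×10 + 309) − T sin 43.5° = 953 − 474.21 = 478.79 N.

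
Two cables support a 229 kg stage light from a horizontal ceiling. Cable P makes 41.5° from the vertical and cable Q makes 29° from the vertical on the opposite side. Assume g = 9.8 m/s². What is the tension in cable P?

T_P ≈ 1150 N

Angles from the horizontal: cable P is 90° − 41.5° = 48.5°, cable Q is 90° − 29° = 61°.
Weight W = 229 × 9.8 = 2244 N acts straight down.
Horizontal: T_P cos 48.5° = T_Q cos 61°  →  T_Q = 1.367 T_P.
Vertical: T_P sin 48.5° + T_Q sin 61° = 2244.
Substituting the horizontal relation into the vertical equation gives 1.944 T_P = 2244, so T_P = 1154 N.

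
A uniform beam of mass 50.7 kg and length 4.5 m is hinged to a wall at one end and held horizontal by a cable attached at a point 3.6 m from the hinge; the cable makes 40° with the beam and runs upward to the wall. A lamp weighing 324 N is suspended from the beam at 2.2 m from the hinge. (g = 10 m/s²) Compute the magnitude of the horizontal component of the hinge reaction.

H_x ≈ 614 N

Take torques about the hinge: T sin 40° · 3.6 = 50.7×10×2.25 + 324×2.2 = 1853.6 N·m.
So T = 1853.6 / (0.6428 × 3.6) = 801 N.
ΣF_x = 0: H_x = T cos 40° = 613.6 N.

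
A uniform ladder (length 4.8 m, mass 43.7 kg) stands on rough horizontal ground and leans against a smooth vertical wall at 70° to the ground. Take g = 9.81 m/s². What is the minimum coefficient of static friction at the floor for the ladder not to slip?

μ_min ≈ 0.182

ΣF_y = 0: N_floor = 43.7×9.81 = 428.7 N.
Torques about the foot: N_wall · 4.8 sin 70° = 43.7×9.81×2.4 cos 70° → N_wall = 78.016 N.
ΣF_x = 0: f_floor = N_wall = 78.016 N.
μ_min = f_floor / N_floor = 78.016 / 428.7 = 0.182.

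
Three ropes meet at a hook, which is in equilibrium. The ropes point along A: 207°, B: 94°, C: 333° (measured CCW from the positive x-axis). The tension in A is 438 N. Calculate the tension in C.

Resolve: ΣF_x = 438 cos 207° + T_B cos 94° + T_C cos 333° = 0.
        ΣF_y = 438 sin 207° + T_B sin 94° + T_C sin 333° = 0.
The known terms sum to (-390.3, -198.8) N, so -0.0698 T_B + 0.8910 T_C = 390.3 and 0.9976 T_B − 0.4540 T_C = 198.8.
Solving simultaneously: T_B = 413.4 N, T_C = 470.4 N.

T_C ≈ 470 N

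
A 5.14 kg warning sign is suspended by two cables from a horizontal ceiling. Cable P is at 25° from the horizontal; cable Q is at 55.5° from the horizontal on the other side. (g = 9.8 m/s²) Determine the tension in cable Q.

T_Q ≈ 46.3 N

Weight W = 5.14 × 9.8 = 50.37 N acts straight down.
Horizontal: T_P cos 25° = T_Q cos 55.5°  →  T_P = 0.625 T_Q.
Vertical: T_P sin 25° + T_Q sin 55.5° = 50.37.
Substituting the horizontal relation into the vertical equation gives 1.088 T_Q = 50.37, so T_Q = 46.29 N.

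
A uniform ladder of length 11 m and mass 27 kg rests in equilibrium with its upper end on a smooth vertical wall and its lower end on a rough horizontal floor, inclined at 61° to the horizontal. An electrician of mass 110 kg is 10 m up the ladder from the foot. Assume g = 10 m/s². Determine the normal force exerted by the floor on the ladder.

ΣF_y = 0: N_floor = 27×10 + 110×10 = 1370 N.

N_floor ≈ 1370 N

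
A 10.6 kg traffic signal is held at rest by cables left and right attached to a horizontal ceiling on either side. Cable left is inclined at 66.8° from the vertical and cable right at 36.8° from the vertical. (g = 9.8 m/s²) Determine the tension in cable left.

Angles from the horizontal: cable left is 90° − 66.8° = 23.2°, cable right is 90° − 36.8° = 53.2°.
Weight W = 10.6 × 9.8 = 103.9 N acts straight down.
Horizontal: T_left cos 23.2° = T_right cos 53.2°  →  T_right = 1.534 T_left.
Vertical: T_left sin 23.2° + T_right sin 53.2° = 103.9.
Substituting the horizontal relation into the vertical equation gives 1.623 T_left = 103.9, so T_left = 64.02 N.

T_left ≈ 64 N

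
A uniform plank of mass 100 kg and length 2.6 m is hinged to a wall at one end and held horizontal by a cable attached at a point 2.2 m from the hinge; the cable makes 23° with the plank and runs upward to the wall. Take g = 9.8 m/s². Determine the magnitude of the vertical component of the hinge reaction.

|H_y| ≈ 401 N

Take torques about the hinge: T sin 23° · 2.2 = 100×9.8×1.3 = 1274 N·m.
So T = 1274 / (0.3907 × 2.2) = 1482.1 N.
ΣF_y = 0: H_y = (100×9.8) − T sin 23° = 980 − 579.09 = 400.91 N.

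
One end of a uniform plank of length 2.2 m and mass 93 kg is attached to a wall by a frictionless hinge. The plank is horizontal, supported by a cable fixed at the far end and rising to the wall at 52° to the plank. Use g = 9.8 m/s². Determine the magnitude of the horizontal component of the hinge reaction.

Take torques about the hinge: T sin 52° · 2.2 = 93×9.8×1.1 = 1002.5 N·m.
So T = 1002.5 / (0.7880 × 2.2) = 578.29 N.
ΣF_x = 0: H_x = T cos 52° = 356.03 N.

H_x ≈ 356 N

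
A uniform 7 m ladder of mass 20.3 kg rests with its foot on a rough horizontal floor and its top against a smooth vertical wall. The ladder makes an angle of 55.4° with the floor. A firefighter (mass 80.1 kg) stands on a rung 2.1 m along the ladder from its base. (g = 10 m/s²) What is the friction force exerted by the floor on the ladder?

f ≈ 236 N

Torques about the foot: N_wall · 7 sin 55.4° = 20.3×10×3.5 cos 55.4° + 80.1×10×2.1 cos 55.4° → N_wall = 235.79 N.
ΣF_x = 0: f_floor = N_wall = 235.79 N.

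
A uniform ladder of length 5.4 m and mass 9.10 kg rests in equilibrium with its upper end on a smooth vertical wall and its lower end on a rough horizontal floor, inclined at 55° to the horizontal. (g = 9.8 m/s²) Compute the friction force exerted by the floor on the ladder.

Torques about the foot: N_wall · 5.4 sin 55° = 9.10×9.8×2.7 cos 55° → N_wall = 31.222 N.
ΣF_x = 0: f_floor = N_wall = 31.222 N.

f ≈ 31.2 N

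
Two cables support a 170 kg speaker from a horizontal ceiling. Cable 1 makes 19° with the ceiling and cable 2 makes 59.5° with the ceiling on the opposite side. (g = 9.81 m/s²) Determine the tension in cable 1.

T_1 ≈ 864 N

Weight W = 170 × 9.81 = 1668 N acts straight down.
Horizontal: T_1 cos 19° = T_2 cos 59.5°  →  T_2 = 1.863 T_1.
Vertical: T_1 sin 19° + T_2 sin 59.5° = 1668.
Substituting the horizontal relation into the vertical equation gives 1.931 T_1 = 1668, so T_1 = 863.8 N.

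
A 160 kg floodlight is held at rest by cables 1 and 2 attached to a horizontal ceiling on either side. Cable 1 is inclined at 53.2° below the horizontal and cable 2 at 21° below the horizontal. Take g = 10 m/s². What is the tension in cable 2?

Weight W = 160 × 10 = 1600 N acts straight down.
Horizontal: T_1 cos 53.2° = T_2 cos 21°  →  T_1 = 1.559 T_2.
Vertical: T_1 sin 53.2° + T_2 sin 21° = 1600.
Substituting the horizontal relation into the vertical equation gives 1.606 T_2 = 1600, so T_2 = 996.1 N.

T_2 ≈ 996 N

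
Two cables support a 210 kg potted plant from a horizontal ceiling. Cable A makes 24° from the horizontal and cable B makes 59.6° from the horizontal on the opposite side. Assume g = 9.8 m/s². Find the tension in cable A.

Weight W = 210 × 9.8 = 2058 N acts straight down.
Horizontal: T_A cos 24° = T_B cos 59.6°  →  T_B = 1.805 T_A.
Vertical: T_A sin 24° + T_B sin 59.6° = 2058.
Substituting the horizontal relation into the vertical equation gives 1.964 T_A = 2058, so T_A = 1048 N.

T_A ≈ 1050 N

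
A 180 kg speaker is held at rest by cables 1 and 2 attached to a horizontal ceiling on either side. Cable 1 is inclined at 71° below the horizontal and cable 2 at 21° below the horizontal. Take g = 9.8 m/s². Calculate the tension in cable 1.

T_1 ≈ 1650 N

Weight W = 180 × 9.8 = 1764 N acts straight down.
Horizontal: T_1 cos 71° = T_2 cos 21°  →  T_2 = 0.3487 T_1.
Vertical: T_1 sin 71° + T_2 sin 21° = 1764.
Substituting the horizontal relation into the vertical equation gives 1.07 T_1 = 1764, so T_1 = 1648 N.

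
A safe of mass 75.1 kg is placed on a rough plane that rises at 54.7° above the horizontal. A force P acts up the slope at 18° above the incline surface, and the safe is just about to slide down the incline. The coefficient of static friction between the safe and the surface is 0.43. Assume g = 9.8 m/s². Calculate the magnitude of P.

P ≈ 511 N

On the verge of sliding down the incline, friction equals μN and acts up the slope.
Perpendicular: N + P sin 18° = W cos 54.7° = 425.3 N.
Along incline: P cos 18° + μN = W sin 54.7° with W sin 54.7° = 600.7 N.
Solving the pair for P and N: P = 510.6 N, N = 267.5 N (and f = μN = 115 N).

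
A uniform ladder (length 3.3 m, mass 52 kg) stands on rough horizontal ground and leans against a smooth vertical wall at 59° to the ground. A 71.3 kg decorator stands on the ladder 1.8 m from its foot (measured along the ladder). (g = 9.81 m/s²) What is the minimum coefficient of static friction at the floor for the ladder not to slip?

ΣF_y = 0: N_floor = 52×9.81 + 71.3×9.81 = 1209.6 N.
Torques about the foot: N_wall · 3.3 sin 59° = 52×9.81×1.65 cos 59° + 71.3×9.81×1.8 cos 59° → N_wall = 382.5 N.
ΣF_x = 0: f_floor = N_wall = 382.5 N.
μ_min = f_floor / N_floor = 382.5 / 1209.6 = 0.3162.

μ_min ≈ 0.316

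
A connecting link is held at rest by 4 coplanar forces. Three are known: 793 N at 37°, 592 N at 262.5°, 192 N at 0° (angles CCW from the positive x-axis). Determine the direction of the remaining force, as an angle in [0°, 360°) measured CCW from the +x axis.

Sum the known components: ΣF_x = 748 N, ΣF_y = -109.7 N.
For equilibrium the remaining force must supply (−ΣF_x, −ΣF_y) = (-748, 109.7) N.
Magnitude = √((-748)² + (109.7)²) = 756 N; direction = atan2(109.7, -748) = 171.7°.

θ ≈ 172°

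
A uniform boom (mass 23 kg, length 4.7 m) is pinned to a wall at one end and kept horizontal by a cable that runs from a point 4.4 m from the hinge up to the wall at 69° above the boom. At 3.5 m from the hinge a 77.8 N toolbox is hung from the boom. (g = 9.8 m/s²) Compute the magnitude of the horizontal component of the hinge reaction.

Take torques about the hinge: T sin 69° · 4.4 = 23×9.8×2.35 + 77.8×3.5 = 801.99 N·m.
So T = 801.99 / (0.9336 × 4.4) = 195.24 N.
ΣF_x = 0: H_x = T cos 69° = 69.967 N.

H_x ≈ 70 N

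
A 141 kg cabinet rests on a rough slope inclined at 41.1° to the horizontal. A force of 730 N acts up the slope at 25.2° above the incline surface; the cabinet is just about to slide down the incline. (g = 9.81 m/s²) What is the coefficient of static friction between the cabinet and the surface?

μ ≈ 0.340

On the verge of sliding down the incline, friction is at its maximum μN and acts up the slope.
Perpendicular to incline: N = W cos 41.1° − P sin 25.2° = 1042 − 310.8 = 731.5 N.
Along incline: P cos 25.2° + μN = W sin 41.1° → μ = (W sin 41.1° − P cos 25.2°) / N = 0.3401.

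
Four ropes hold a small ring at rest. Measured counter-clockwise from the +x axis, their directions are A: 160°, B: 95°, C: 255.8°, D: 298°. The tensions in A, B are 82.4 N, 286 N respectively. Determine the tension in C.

Resolve: ΣF_x = 82.4 cos 160° + 286 cos 95° + T_C cos 255.8° + T_D cos 298° = 0.
        ΣF_y = 82.4 sin 160° + 286 sin 95° + T_C sin 255.8° + T_D sin 298° = 0.
The known terms sum to (-102.4, 313.1) N, so -0.2453 T_C + 0.4695 T_D = 102.4 and -0.9694 T_C − 0.8829 T_D = -313.1.
Solving simultaneously: T_C = 84.28 N, T_D = 262.1 N.

T_C ≈ 84.3 N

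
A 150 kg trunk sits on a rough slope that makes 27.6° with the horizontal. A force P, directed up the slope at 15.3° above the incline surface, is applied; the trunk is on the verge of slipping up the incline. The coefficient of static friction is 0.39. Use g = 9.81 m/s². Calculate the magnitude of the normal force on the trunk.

N ≈ 1010 N

On the verge of sliding up the incline, friction equals μN and acts down the slope.
Perpendicular: N + P sin 15.3° = W cos 27.6° = 1304 N.
Along incline: P cos 15.3° = W sin 27.6° + μN  with W sin 27.6° = 681.7 N.
Solving the pair for P and N: P = 1115 N, N = 1010 N (and f = μN = 393.8 N).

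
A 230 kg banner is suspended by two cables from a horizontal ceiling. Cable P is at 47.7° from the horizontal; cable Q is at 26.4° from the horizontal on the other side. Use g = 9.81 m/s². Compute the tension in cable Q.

T_Q ≈ 1580 N

Weight W = 230 × 9.81 = 2256 N acts straight down.
Horizontal: T_P cos 47.7° = T_Q cos 26.4°  →  T_P = 1.331 T_Q.
Vertical: T_P sin 47.7° + T_Q sin 26.4° = 2256.
Substituting the horizontal relation into the vertical equation gives 1.429 T_Q = 2256, so T_Q = 1579 N.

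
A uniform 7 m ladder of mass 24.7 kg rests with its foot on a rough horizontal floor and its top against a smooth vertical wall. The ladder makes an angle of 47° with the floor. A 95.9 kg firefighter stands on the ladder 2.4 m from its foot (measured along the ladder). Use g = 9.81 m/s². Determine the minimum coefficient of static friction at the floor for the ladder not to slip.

μ_min ≈ 0.350

ΣF_y = 0: N_floor = 24.7×9.81 + 95.9×9.81 = 1183.1 N.
Torques about the foot: N_wall · 7 sin 47° = 24.7×9.81×3.5 cos 47° + 95.9×9.81×2.4 cos 47° → N_wall = 413.76 N.
ΣF_x = 0: f_floor = N_wall = 413.76 N.
μ_min = f_floor / N_floor = 413.76 / 1183.1 = 0.3497.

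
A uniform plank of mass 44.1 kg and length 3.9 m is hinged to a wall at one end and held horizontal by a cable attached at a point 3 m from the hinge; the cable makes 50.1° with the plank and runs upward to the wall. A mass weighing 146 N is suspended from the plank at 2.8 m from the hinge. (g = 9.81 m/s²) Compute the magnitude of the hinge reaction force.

|H| ≈ 384 N

Take torques about the hinge: T sin 50.1° · 3 = 44.1×9.81×1.95 + 146×2.8 = 1252.4 N·m.
So T = 1252.4 / (0.7672 × 3) = 544.17 N.
ΣF_x = 0: H_x = T cos 50.1° = 349.06 N.
ΣF_y = 0: H_y = (44.1×9.81 + 146) − T sin 50.1° = 578.62 − 417.47 = 161.15 N.
|H| = √(H_x² + H_y²) = √((349.06)² + (161.15)²) = 384.46 N.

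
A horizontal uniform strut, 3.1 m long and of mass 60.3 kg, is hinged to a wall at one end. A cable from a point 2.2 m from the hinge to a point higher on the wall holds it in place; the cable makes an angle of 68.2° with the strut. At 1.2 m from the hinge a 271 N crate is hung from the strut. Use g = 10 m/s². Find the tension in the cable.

Take torques about the hinge: T sin 68.2° · 2.2 = 60.3×10×1.55 + 271×1.2 = 1259.8 N·m.
So T = 1259.8 / (0.9285 × 2.2) = 616.77 N.

T ≈ 617 N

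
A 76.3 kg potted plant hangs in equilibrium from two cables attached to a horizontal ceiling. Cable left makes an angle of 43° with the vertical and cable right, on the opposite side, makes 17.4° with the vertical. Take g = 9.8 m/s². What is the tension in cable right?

T_right ≈ 586 N

Angles from the horizontal: cable left is 90° − 43° = 47°, cable right is 90° − 17.4° = 72.6°.
Weight W = 76.3 × 9.8 = 747.7 N acts straight down.
Horizontal: T_left cos 47° = T_right cos 72.6°  →  T_left = 0.4385 T_right.
Vertical: T_left sin 47° + T_right sin 72.6° = 747.7.
Substituting the horizontal relation into the vertical equation gives 1.275 T_right = 747.7, so T_right = 586.5 N.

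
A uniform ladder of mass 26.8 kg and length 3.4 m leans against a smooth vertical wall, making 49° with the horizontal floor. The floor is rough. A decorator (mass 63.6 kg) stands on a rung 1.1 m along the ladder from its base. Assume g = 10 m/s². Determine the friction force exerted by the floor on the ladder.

Torques about the foot: N_wall · 3.4 sin 49° = 26.8×10×1.7 cos 49° + 63.6×10×1.1 cos 49° → N_wall = 295.35 N.
ΣF_x = 0: f_floor = N_wall = 295.35 N.

f ≈ 295 N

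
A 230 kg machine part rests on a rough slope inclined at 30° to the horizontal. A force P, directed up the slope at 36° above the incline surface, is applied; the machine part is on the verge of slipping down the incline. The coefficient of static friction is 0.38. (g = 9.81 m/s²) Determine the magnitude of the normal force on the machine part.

On the verge of sliding down the incline, friction equals μN and acts up the slope.
Perpendicular: N + P sin 36° = W cos 30° = 1954 N.
Along incline: P cos 36° + μN = W sin 30° with W sin 30° = 1128 N.
Solving the pair for P and N: P = 658.4 N, N = 1567 N (and f = μN = 595.5 N).

N ≈ 1570 N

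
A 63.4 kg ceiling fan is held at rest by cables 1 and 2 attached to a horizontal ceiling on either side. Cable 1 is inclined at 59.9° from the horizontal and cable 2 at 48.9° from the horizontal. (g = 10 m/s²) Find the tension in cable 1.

Weight W = 63.4 × 10 = 634 N acts straight down.
Horizontal: T_1 cos 59.9° = T_2 cos 48.9°  →  T_2 = 0.7629 T_1.
Vertical: T_1 sin 59.9° + T_2 sin 48.9° = 634.
Substituting the horizontal relation into the vertical equation gives 1.44 T_1 = 634, so T_1 = 440.3 N.

T_1 ≈ 440 N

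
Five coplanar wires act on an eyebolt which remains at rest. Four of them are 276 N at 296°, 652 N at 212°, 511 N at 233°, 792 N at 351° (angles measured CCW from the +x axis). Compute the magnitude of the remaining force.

Sum the known components: ΣF_x = 42.78 N, ΣF_y = -1126 N.
For equilibrium the remaining force must supply (−ΣF_x, −ΣF_y) = (-42.78, 1126) N.
Magnitude = √((-42.78)² + (1126)²) = 1126 N; direction = atan2(1126, -42.78) = 92.2°.

F ≈ 1130 N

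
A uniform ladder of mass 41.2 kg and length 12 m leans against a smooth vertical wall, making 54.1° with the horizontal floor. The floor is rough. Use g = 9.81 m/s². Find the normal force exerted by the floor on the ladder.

N_floor ≈ 404 N

ΣF_y = 0: N_floor = 41.2×9.81 = 404.17 N.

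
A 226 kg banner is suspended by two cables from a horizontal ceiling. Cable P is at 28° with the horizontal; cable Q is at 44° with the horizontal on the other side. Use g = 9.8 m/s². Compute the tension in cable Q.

Weight W = 226 × 9.8 = 2215 N acts straight down.
Horizontal: T_P cos 28° = T_Q cos 44°  →  T_P = 0.8147 T_Q.
Vertical: T_P sin 28° + T_Q sin 44° = 2215.
Substituting the horizontal relation into the vertical equation gives 1.077 T_Q = 2215, so T_Q = 2056 N.

T_Q ≈ 2060 N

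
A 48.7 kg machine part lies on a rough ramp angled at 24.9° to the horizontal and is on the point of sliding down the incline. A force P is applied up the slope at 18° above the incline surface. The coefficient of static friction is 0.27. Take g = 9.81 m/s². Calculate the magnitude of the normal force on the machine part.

On the verge of sliding down the incline, friction equals μN and acts up the slope.
Perpendicular: N + P sin 18° = W cos 24.9° = 433.3 N.
Along incline: P cos 18° + μN = W sin 24.9° with W sin 24.9° = 201.1 N.
Solving the pair for P and N: P = 96.99 N, N = 403.4 N (and f = μN = 108.9 N).

N ≈ 403 N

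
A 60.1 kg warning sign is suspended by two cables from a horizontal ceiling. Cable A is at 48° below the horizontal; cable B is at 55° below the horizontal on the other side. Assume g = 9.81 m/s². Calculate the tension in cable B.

T_B ≈ 405 N

Weight W = 60.1 × 9.81 = 589.6 N acts straight down.
Horizontal: T_A cos 48° = T_B cos 55°  →  T_A = 0.8572 T_B.
Vertical: T_A sin 48° + T_B sin 55° = 589.6.
Substituting the horizontal relation into the vertical equation gives 1.456 T_B = 589.6, so T_B = 404.9 N.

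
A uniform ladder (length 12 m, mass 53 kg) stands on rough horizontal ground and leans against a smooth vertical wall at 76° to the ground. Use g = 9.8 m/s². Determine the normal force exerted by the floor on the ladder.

N_floor ≈ 519 N

ΣF_y = 0: N_floor = 53×9.8 = 519.4 N.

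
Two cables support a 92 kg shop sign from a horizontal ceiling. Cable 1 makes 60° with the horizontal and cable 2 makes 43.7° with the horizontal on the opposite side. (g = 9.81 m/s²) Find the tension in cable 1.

Weight W = 92 × 9.81 = 902.5 N acts straight down.
Horizontal: T_1 cos 60° = T_2 cos 43.7°  →  T_2 = 0.6916 T_1.
Vertical: T_1 sin 60° + T_2 sin 43.7° = 902.5.
Substituting the horizontal relation into the vertical equation gives 1.344 T_1 = 902.5, so T_1 = 671.6 N.

T_1 ≈ 672 N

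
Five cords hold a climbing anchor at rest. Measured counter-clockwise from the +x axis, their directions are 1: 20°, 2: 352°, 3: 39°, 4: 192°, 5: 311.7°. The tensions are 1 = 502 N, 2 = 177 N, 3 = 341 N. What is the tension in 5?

Resolve: ΣF_x = 502 cos 20° + 177 cos 352° + 341 cos 39° + T_4 cos 192° + T_5 cos 311.7° = 0.
        ΣF_y = 502 sin 20° + 177 sin 352° + 341 sin 39° + T_4 sin 192° + T_5 sin 311.7° = 0.
The known terms sum to (912, 361.7) N, so -0.9781 T_4 + 0.6652 T_5 = -912 and -0.2079 T_4 − 0.7466 T_5 = -361.7.
Solving simultaneously: T_4 = 1061 N, T_5 = 189 N.

T_5 ≈ 189 N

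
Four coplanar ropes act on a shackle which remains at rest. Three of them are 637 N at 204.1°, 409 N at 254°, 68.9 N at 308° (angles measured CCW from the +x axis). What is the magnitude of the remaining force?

F ≈ 962 N

Sum the known components: ΣF_x = -651.8 N, ΣF_y = -707.6 N.
For equilibrium the remaining force must supply (−ΣF_x, −ΣF_y) = (651.8, 707.6) N.
Magnitude = √((651.8)² + (707.6)²) = 962 N; direction = atan2(707.6, 651.8) = 47.3°.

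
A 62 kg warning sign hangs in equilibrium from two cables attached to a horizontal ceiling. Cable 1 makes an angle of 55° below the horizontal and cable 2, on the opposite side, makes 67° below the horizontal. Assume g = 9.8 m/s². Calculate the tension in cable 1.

T_1 ≈ 280 N

Weight W = 62 × 9.8 = 607.6 N acts straight down.
Horizontal: T_1 cos 55° = T_2 cos 67°  →  T_2 = 1.468 T_1.
Vertical: T_1 sin 55° + T_2 sin 67° = 607.6.
Substituting the horizontal relation into the vertical equation gives 2.17 T_1 = 607.6, so T_1 = 279.9 N.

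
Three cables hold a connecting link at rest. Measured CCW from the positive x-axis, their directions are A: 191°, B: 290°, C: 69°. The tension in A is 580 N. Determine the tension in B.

Resolve: ΣF_x = 580 cos 191° + T_B cos 290° + T_C cos 69° = 0.
        ΣF_y = 580 sin 191° + T_B sin 290° + T_C sin 69° = 0.
The known terms sum to (-569.3, -110.7) N, so 0.3420 T_B + 0.3584 T_C = 569.3 and -0.9397 T_B + 0.9336 T_C = 110.7.
Solving simultaneously: T_B = 749.7 N, T_C = 873.2 N.

T_B ≈ 750 N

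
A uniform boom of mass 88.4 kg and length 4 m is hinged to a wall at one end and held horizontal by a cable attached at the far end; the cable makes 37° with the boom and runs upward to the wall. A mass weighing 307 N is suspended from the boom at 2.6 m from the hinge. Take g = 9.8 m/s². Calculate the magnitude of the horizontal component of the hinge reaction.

H_x ≈ 840 N

Take torques about the hinge: T sin 37° · 4 = 88.4×9.8×2 + 307×2.6 = 2530.8 N·m.
So T = 2530.8 / (0.6018 × 4) = 1051.3 N.
ΣF_x = 0: H_x = T cos 37° = 839.63 N.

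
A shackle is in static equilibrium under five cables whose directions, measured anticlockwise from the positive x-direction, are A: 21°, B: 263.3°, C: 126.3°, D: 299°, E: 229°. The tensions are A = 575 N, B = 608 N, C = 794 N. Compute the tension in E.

T_E ≈ 121 N

Resolve: ΣF_x = 575 cos 21° + 608 cos 263.3° + 794 cos 126.3° + T_D cos 299° + T_E cos 229° = 0.
        ΣF_y = 575 sin 21° + 608 sin 263.3° + 794 sin 126.3° + T_D sin 299° + T_E sin 229° = 0.
The known terms sum to (-4.186, 242.1) N, so 0.4848 T_D − 0.6561 T_E = 4.186 and -0.8746 T_D − 0.7547 T_E = -242.1.
Solving simultaneously: T_D = 172.4 N, T_E = 121 N.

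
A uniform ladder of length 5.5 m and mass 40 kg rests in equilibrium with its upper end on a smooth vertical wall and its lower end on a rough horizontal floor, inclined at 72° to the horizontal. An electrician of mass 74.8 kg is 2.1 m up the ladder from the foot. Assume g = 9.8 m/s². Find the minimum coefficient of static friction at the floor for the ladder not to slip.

ΣF_y = 0: N_floor = 40×9.8 + 74.8×9.8 = 1125 N.
Torques about the foot: N_wall · 5.5 sin 72° = 40×9.8×2.75 cos 72° + 74.8×9.8×2.1 cos 72° → N_wall = 154.63 N.
ΣF_x = 0: f_floor = N_wall = 154.63 N.
μ_min = f_floor / N_floor = 154.63 / 1125 = 0.1374.

μ_min ≈ 0.137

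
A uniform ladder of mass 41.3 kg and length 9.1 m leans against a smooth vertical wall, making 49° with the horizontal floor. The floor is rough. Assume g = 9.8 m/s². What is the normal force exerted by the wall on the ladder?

N_wall ≈ 176 N

Torques about the foot: N_wall · 9.1 sin 49° = 41.3×9.8×4.55 cos 49° → N_wall = 175.92 N.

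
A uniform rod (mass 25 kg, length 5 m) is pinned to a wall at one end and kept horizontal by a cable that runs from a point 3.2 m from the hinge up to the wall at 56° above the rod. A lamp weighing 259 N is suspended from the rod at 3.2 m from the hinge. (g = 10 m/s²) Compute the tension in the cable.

Take torques about the hinge: T sin 56° · 3.2 = 25×10×2.5 + 259×3.2 = 1453.8 N·m.
So T = 1453.8 / (0.8290 × 3.2) = 548 N.

T ≈ 548 N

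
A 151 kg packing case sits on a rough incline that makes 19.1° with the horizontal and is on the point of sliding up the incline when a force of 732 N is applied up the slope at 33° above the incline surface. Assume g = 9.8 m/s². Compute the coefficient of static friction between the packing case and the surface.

μ ≈ 0.130

On the verge of sliding up the incline, friction is at its maximum μN and acts down the slope.
Perpendicular to incline: N = W cos 19.1° − P sin 33° = 1398 − 398.7 = 999.7 N.
Along incline: P cos 33° − μN = W sin 19.1° → μ = −(W sin 19.1° − P cos 33°) / N = 0.1297.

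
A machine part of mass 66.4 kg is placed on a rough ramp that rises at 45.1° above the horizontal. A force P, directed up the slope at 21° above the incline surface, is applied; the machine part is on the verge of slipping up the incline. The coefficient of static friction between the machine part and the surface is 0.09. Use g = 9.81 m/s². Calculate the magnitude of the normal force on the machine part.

On the verge of sliding up the incline, friction equals μN and acts down the slope.
Perpendicular: N + P sin 21° = W cos 45.1° = 459.8 N.
Along incline: P cos 21° = W sin 45.1° + μN  with W sin 45.1° = 461.4 N.
Solving the pair for P and N: P = 520.6 N, N = 273.2 N (and f = μN = 24.59 N).

N ≈ 273 N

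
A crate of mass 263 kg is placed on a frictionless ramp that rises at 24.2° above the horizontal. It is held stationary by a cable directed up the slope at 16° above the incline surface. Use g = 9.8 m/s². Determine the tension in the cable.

Take axes along and perpendicular to the incline. Weight components: W sin 24.2° = 1057 N down-slope, W cos 24.2° = 2351 N into the surface.
Along incline: T cos 16° = W sin 24.2° → T = 1099 N.
Perpendicular: N = W cos 24.2° − T sin 16° = 2048 N.

T ≈ 1100 N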